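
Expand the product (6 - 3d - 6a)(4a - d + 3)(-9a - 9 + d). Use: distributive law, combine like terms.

(6 - 3d - 6a)(4a - d + 3)(-9a - 9 + d)
= (24a - 6d + 18 - 12ad + 3d^2 - 9d - 24a^2 + 6ad - 18a)(-9a - 9 + d)    [distributive law]
= (6a - 15d + 18 - 6ad + 3d^2 - 24a^2)(-9a - 9 + d)    [combine like terms]
= -54a^2 - 54a + 6ad + 135ad + 135d - 15d^2 - 162a - 162 + 18d + 54a^2d + 54ad - 6ad^2 - 27ad^2 - 27d^2 + 3d^3 + 216a^3 + 216a^2 - 24a^2d    [distributive law]
= 162a^2 - 216a + 195ad + 153d - 42d^2 - 162 + 30a^2d - 33ad^2 + 3d^3 + 216a^3    [combine like terms]

162a^2 - 216a + 195ad + 153d - 42d^2 - 162 + 30a^2d - 33ad^2 + 3d^3 + 216a^3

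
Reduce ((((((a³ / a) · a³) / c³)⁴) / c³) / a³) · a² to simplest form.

a¹⁹c⁻¹⁵

((((((a³ / a) · a³) / c³)⁴) / c³) / a³) · a²
= ((((((a³ / a) · a³)⁴) / ((c³)⁴)) / c³) / a³) · a²    [power of a quotient]
= ((((((a³ / a)⁴) · ((a³)⁴)) / ((c³)⁴)) / c³) / a³) · a²    [power of a product]
= (((((((a³)⁴) / (a⁴)) · ((a³)⁴)) / ((c³)⁴)) / c³) / a³) · a²    [power of a quotient]
= (((((a¹² / (a⁴)) · ((a³)⁴)) / ((c³)⁴)) / c³) / a³) · a²    [power of a power]
= ((((a⁸ · ((a³)⁴)) / ((c³)⁴)) / c³) / a³) · a²    [quotient of powers]
= ((((a⁸ · a¹²) / ((c³)⁴)) / c³) / a³) · a²    [power of a power]
= (((a²⁰ / ((c³)⁴)) / c³) / a³) · a²    [product of powers]
= (((a²⁰ / c¹²) / c³) / a³) · a²    [power of a power]
= a¹⁹c⁻¹⁵    [quotient of powers; product of powers]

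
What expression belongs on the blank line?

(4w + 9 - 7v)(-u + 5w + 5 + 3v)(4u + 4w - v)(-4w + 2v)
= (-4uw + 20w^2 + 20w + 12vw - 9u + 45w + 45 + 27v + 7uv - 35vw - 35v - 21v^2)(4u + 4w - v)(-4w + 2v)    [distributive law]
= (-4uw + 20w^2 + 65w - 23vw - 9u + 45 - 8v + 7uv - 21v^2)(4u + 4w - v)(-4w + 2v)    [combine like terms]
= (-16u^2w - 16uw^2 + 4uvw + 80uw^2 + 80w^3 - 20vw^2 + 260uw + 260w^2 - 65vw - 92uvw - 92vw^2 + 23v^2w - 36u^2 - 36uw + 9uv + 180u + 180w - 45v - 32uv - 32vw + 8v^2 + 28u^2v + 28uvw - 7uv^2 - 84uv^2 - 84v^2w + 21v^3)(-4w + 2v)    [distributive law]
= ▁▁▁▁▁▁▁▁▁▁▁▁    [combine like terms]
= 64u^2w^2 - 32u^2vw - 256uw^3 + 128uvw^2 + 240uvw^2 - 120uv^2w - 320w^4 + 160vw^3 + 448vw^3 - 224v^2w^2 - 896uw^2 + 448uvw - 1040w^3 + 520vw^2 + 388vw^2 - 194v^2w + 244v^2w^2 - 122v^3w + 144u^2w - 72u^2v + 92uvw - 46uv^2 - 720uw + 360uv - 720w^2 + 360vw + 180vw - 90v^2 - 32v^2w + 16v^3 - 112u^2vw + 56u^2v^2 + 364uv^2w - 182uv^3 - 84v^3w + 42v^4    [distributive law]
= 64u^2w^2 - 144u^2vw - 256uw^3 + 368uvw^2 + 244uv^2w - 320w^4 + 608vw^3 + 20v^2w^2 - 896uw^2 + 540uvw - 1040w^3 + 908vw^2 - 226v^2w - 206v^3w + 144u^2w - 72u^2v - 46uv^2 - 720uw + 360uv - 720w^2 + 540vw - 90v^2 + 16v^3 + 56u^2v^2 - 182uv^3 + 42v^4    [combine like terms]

Applying combine like terms to the line above:

(-16u^2w + 64uw^2 - 60uvw + 80w^3 - 112vw^2 + 224uw + 260w^2 - 97vw - 61v^2w - 36u^2 - 23uv + 180u + 180w - 45v + 8v^2 + 28u^2v - 91uv^2 + 21v^3)(-4w + 2v)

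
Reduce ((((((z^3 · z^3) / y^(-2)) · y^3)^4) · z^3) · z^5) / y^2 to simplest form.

((((((z^3 · z^3) / y^(-2)) · y^3)^4) · z^3) · z^5) / y^2
= ((((((z^3 · z^3) / y^(-2))^4) · ((y^3)^4)) · z^3) · z^5) / y^2    [power of a product]
= ((((((z^3 · z^3)^4) / ((y^(-2))^4)) · ((y^3)^4)) · z^3) · z^5) / y^2    [power of a quotient]
= (((((((z^3)^4) · ((z^3)^4)) / ((y^(-2))^4)) · ((y^3)^4)) · z^3) · z^5) / y^2    [power of a product]
= (((((z^12 · ((z^3)^4)) / ((y^(-2))^4)) · ((y^3)^4)) · z^3) · z^5) / y^2    [power of a power]
= (((((z^12 · z^12) / ((y^(-2))^4)) · ((y^3)^4)) · z^3) · z^5) / y^2    [power of a power]
= ((((z^24 / ((y^(-2))^4)) · ((y^3)^4)) · z^3) · z^5) / y^2    [product of powers]
= ((((z^24 / y^(-8)) · ((y^3)^4)) · z^3) · z^5) / y^2    [power of a power]
= ((((z^24 / y^(-8)) · y^12) · z^3) · z^5) / y^2    [power of a power]
= y^18z^32    [quotient of powers; product of powers]

y^18z^32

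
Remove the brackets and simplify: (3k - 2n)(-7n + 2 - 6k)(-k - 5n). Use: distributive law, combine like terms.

(3k - 2n)(-7n + 2 - 6k)(-k - 5n)
= (-21kn + 6k - 18k² + 14n² - 4n + 12kn)(-k - 5n)    [distributive law]
= (-9kn + 6k - 18k² + 14n² - 4n)(-k - 5n)    [combine like terms]
= 9k²n + 45kn² - 6k² - 30kn + 18k³ + 90k²n - 14kn² - 70n³ + 4kn + 20n²    [distributive law]
= 99k²n + 31kn² - 6k² - 26kn + 18k³ - 70n³ + 20n²    [combine like terms]

99k²n + 31kn² - 6k² - 26kn + 18k³ - 70n³ + 20n²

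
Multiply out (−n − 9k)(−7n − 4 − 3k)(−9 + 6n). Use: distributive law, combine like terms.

(−n − 9k)(−7n − 4 − 3k)(−9 + 6n)
= (7n^2 + 4n + 3kn + 63kn + 36k + 27k^2)(−9 + 6n)    [distributive law]
= (7n^2 + 4n + 66kn + 36k + 27k^2)(−9 + 6n)    [combine like terms]
= −63n^2 + 42n^3 − 36n + 24n^2 − 594kn + 396kn^2 − 324k + 216kn − 243k^2 + 162k^2n    [distributive law]
= −39n^2 + 42n^3 − 36n − 378kn + 396kn^2 − 324k − 243k^2 + 162k^2n    [combine like terms]

−39n^2 + 42n^3 − 36n − 378kn + 396kn^2 − 324k − 243k^2 + 162k^2n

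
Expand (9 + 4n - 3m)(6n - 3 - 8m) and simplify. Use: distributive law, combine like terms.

42n - 27 - 63m + 24n^2 - 50mn + 24m^2

(9 + 4n - 3m)(6n - 3 - 8m)
= 54n - 27 - 72m + 24n^2 - 12n - 32mn - 18mn + 9m + 24m^2    [distributive law]
= 42n - 27 - 63m + 24n^2 - 50mn + 24m^2    [combine like terms]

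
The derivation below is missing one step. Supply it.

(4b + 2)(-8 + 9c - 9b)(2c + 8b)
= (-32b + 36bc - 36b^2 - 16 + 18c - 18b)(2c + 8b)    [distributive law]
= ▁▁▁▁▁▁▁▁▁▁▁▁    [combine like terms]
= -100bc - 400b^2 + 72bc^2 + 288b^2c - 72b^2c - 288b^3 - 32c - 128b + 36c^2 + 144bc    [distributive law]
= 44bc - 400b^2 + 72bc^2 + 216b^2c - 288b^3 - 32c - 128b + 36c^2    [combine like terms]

Applying combine like terms to the line above:

(-50b + 36bc - 36b^2 - 16 + 18c)(2c + 8b)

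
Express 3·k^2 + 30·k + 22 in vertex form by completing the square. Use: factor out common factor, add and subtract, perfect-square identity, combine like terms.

3(k + 5)^2 - 53

3·k^2 + 30·k + 22
= 3(k^2 + 10·k) + 22    [factor out 3 from the k-terms]
= 3(k^2 + 10·k + 25 - 25) + 22    [add and subtract 25 inside the bracket]
= 3(k + 5)^2 - 75 + 22    [perfect-square identity]
= 3(k + 5)^2 - 53    [combine constants]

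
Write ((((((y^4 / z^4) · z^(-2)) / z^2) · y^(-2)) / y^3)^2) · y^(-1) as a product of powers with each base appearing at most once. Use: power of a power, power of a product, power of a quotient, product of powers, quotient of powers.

((((((y^4 / z^4) · z^(-2)) / z^2) · y^(-2)) / y^3)^2) · y^(-1)
= ((((((y^4 / z^4) · z^(-2)) / z^2) · y^(-2))^2) / ((y^3)^2)) · y^(-1)    [power of a quotient]
= ((((((y^4 / z^4) · z^(-2)) / z^2)^2) · ((y^(-2))^2)) / ((y^3)^2)) · y^(-1)    [power of a product]
= ((((((y^4 / z^4) · z^(-2))^2) / ((z^2)^2)) · ((y^(-2))^2)) / ((y^3)^2)) · y^(-1)    [power of a quotient]
= ((((((y^4 / z^4)^2) · ((z^(-2))^2)) / ((z^2)^2)) · ((y^(-2))^2)) / ((y^3)^2)) · y^(-1)    [power of a product]
= (((((((y^4)^2) / ((z^4)^2)) · ((z^(-2))^2)) / ((z^2)^2)) · ((y^(-2))^2)) / ((y^3)^2)) · y^(-1)    [power of a quotient]
= (((((y^8 / ((z^4)^2)) · ((z^(-2))^2)) / ((z^2)^2)) · ((y^(-2))^2)) / ((y^3)^2)) · y^(-1)    [power of a power]
= (((((y^8 / z^8) · ((z^(-2))^2)) / ((z^2)^2)) · ((y^(-2))^2)) / ((y^3)^2)) · y^(-1)    [power of a power]
= (((((y^8 / z^8) · z^(-4)) / ((z^2)^2)) · ((y^(-2))^2)) / ((y^3)^2)) · y^(-1)    [power of a power]
= (((((y^8 / z^8) · z^(-4)) / z^4) · ((y^(-2))^2)) / ((y^3)^2)) · y^(-1)    [power of a power]
= (((((y^8 / z^8) · z^(-4)) / z^4) · y^(-4)) / ((y^3)^2)) · y^(-1)    [power of a power]
= (((((y^8 / z^8) · z^(-4)) / z^4) · y^(-4)) / y^6) · y^(-1)    [power of a power]
= y^(-3)·z^(-16)    [quotient of powers; product of powers]

y^(-3)·z^(-16)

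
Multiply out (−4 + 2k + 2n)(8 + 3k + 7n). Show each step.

−32 + 4k − 12n + 6k² + 20kn + 14n²

(−4 + 2k + 2n)(8 + 3k + 7n)
= −32 − 12k − 28n + 16k + 6k² + 14kn + 16n + 6kn + 14n²    [distributive law]
= −32 + 4k − 12n + 6k² + 20kn + 14n²    [combine like terms]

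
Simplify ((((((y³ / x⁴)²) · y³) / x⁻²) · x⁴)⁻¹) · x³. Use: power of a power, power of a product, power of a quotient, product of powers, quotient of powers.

((((((y³ / x⁴)²) · y³) / x⁻²) · x⁴)⁻¹) · x³
= ((((((y³ / x⁴)²) · y³) / x⁻²)⁻¹) · ((x⁴)⁻¹)) · x³    [power of a product]
= ((((((y³ / x⁴)²) · y³)⁻¹) / ((x⁻²)⁻¹)) · ((x⁴)⁻¹)) · x³    [power of a quotient]
= ((((((y³ / x⁴)²)⁻¹) · ((y³)⁻¹)) / ((x⁻²)⁻¹)) · ((x⁴)⁻¹)) · x³    [power of a product]
= (((((y³ / x⁴)⁻²) · ((y³)⁻¹)) / ((x⁻²)⁻¹)) · ((x⁴)⁻¹)) · x³    [power of a power]
= ((((((y³)⁻²) / ((x⁴)⁻²)) · ((y³)⁻¹)) / ((x⁻²)⁻¹)) · ((x⁴)⁻¹)) · x³    [power of a quotient]
= ((((y⁻⁶ / ((x⁴)⁻²)) · ((y³)⁻¹)) / ((x⁻²)⁻¹)) · ((x⁴)⁻¹)) · x³    [power of a power]
= ((((y⁻⁶ / x⁻⁸) · ((y³)⁻¹)) / ((x⁻²)⁻¹)) · ((x⁴)⁻¹)) · x³    [power of a power]
= ((((y⁻⁶ / x⁻⁸) · y⁻³) / ((x⁻²)⁻¹)) · ((x⁴)⁻¹)) · x³    [power of a power]
= ((((y⁻⁶ / x⁻⁸) · y⁻³) / x²) · ((x⁴)⁻¹)) · x³    [power of a power]
= ((((y⁻⁶ / x⁻⁸) · y⁻³) / x²) · x⁻⁴) · x³    [power of a power]
= x⁵y⁻⁹    [quotient of powers; product of powers]

x⁵y⁻⁹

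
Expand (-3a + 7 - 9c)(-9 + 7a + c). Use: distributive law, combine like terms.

(-3a + 7 - 9c)(-9 + 7a + c)
= 27a - 21a^2 - 3ac - 63 + 49a + 7c + 81c - 63ac - 9c^2    [distributive law]
= 76a - 21a^2 - 66ac - 63 + 88c - 9c^2    [combine like terms]

76a - 21a^2 - 66ac - 63 + 88c - 9c^2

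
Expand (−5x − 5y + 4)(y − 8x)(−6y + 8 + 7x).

(−5x − 5y + 4)(y − 8x)(−6y + 8 + 7x)
= (−5xy + 40x^2 − 5y^2 + 40xy + 4y − 32x)(−6y + 8 + 7x)    [distributive law]
= (35xy + 40x^2 − 5y^2 + 4y − 32x)(−6y + 8 + 7x)    [combine like terms]
= −210xy^2 + 280xy + 245x^2y − 240x^2y + 320x^2 + 280x^3 + 30y^3 − 40y^2 − 35xy^2 − 24y^2 + 32y + 28xy + 192xy − 256x − 224x^2    [distributive law]
= −245xy^2 + 500xy + 5x^2y + 96x^2 + 280x^3 + 30y^3 − 64y^2 + 32y − 256x    [combine like terms]

−245xy^2 + 500xy + 5x^2y + 96x^2 + 280x^3 + 30y^3 − 64y^2 + 32y − 256x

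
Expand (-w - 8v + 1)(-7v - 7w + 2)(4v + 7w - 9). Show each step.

(-w - 8v + 1)(-7v - 7w + 2)(4v + 7w - 9)
= (7vw + 7w² - 2w + 56v² + 56vw - 16v - 7v - 7w + 2)(4v + 7w - 9)    [distributive law]
= (63vw + 7w² - 9w + 56v² - 23v + 2)(4v + 7w - 9)    [combine like terms]
= 252v²w + 441vw² - 567vw + 28vw² + 49w³ - 63w² - 36vw - 63w² + 81w + 224v³ + 392v²w - 504v² - 92v² - 161vw + 207v + 8v + 14w - 18    [distributive law]
= 644v²w + 469vw² - 764vw + 49w³ - 126w² + 95w + 224v³ - 596v² + 215v - 18    [combine like terms]

644v²w + 469vw² - 764vw + 49w³ - 126w² + 95w + 224v³ - 596v² + 215v - 18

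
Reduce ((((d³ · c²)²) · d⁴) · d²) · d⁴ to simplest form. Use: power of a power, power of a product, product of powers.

c⁴d¹⁶

((((d³ · c²)²) · d⁴) · d²) · d⁴
= (((((d³)²) · ((c²)²)) · d⁴) · d²) · d⁴    [power of a product]
= (((d⁶ · ((c²)²)) · d⁴) · d²) · d⁴    [power of a power]
= (((d⁶ · c⁴) · d⁴) · d²) · d⁴    [power of a power]
= c⁴d¹⁶    [product of powers]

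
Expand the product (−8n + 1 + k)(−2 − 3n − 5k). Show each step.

(−8n + 1 + k)(−2 − 3n − 5k)
= 16n + 24n^2 + 40kn − 2 − 3n − 5k − 2k − 3kn − 5k^2    [distributive law]
= 13n + 24n^2 + 37kn − 2 − 7k − 5k^2    [combine like terms]

13n + 24n^2 + 37kn − 2 − 7k − 5k^2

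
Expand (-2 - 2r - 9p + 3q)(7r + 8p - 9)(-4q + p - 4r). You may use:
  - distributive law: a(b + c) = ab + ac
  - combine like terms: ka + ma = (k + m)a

92qr - 256pr - 16r^2 - 287pq + 65p^2 - 72q + 18p - 72r - 28qr^2 + 302pr^2 + 56r^3 + 241pqr + 209p^2r + 312p^2q - 72p^3 - 84q^2r - 96pq^2 + 108q^2

(-2 - 2r - 9p + 3q)(7r + 8p - 9)(-4q + p - 4r)
= (-14r - 16p + 18 - 14r^2 - 16pr + 18r - 63pr - 72p^2 + 81p + 21qr + 24pq - 27q)(-4q + p - 4r)    [distributive law]
= (4r + 65p + 18 - 14r^2 - 79pr - 72p^2 + 21qr + 24pq - 27q)(-4q + p - 4r)    [combine like terms]
= -16qr + 4pr - 16r^2 - 260pq + 65p^2 - 260pr - 72q + 18p - 72r + 56qr^2 - 14pr^2 + 56r^3 + 316pqr - 79p^2r + 316pr^2 + 288p^2q - 72p^3 + 288p^2r - 84q^2r + 21pqr - 84qr^2 - 96pq^2 + 24p^2q - 96pqr + 108q^2 - 27pq + 108qr    [distributive law]
= 92qr - 256pr - 16r^2 - 287pq + 65p^2 - 72q + 18p - 72r - 28qr^2 + 302pr^2 + 56r^3 + 241pqr + 209p^2r + 312p^2q - 72p^3 - 84q^2r - 96pq^2 + 108q^2    [combine like terms]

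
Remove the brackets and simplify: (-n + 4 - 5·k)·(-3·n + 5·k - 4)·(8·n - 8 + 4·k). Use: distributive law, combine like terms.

24·n³ - 88·n² + 92·k·n² + 208·k·n - 160·k²·n - 64·n - 384·k + 360·k² + 128 - 100·k³

(-n + 4 - 5·k)·(-3·n + 5·k - 4)·(8·n - 8 + 4·k)
= (3·n² - 5·k·n + 4·n - 12·n + 20·k - 16 + 15·k·n - 25·k² + 20·k)·(8·n - 8 + 4·k)    [distributive law]
= (3·n² + 10·k·n - 8·n + 40·k - 16 - 25·k²)·(8·n - 8 + 4·k)    [combine like terms]
= 24·n³ - 24·n² + 12·k·n² + 80·k·n² - 80·k·n + 40·k²·n - 64·n² + 64·n - 32·k·n + 320·k·n - 320·k + 160·k² - 128·n + 128 - 64·k - 200·k²·n + 200·k² - 100·k³    [distributive law]
= 24·n³ - 88·n² + 92·k·n² + 208·k·n - 160·k²·n - 64·n - 384·k + 360·k² + 128 - 100·k³    [combine like terms]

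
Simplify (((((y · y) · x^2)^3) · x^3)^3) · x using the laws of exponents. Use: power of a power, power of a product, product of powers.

(((((y · y) · x^2)^3) · x^3)^3) · x
= (((((y · y) · x^2)^3)^3) · ((x^3)^3)) · x    [power of a product]
= ((((y · y) · x^2)^9) · ((x^3)^3)) · x    [power of a power]
= ((((y · y)^9) · ((x^2)^9)) · ((x^3)^3)) · x    [power of a product]
= ((((y^9) · (y^9)) · ((x^2)^9)) · ((x^3)^3)) · x    [power of a product]
= ((y^18 · ((x^2)^9)) · ((x^3)^3)) · x    [product of powers]
= ((y^18 · x^18) · ((x^3)^3)) · x    [power of a power]
= ((y^18 · x^18) · x^9) · x    [power of a power]
= x^28y^18    [product of powers]

x^28y^18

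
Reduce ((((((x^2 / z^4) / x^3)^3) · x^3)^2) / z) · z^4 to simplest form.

((((((x^2 / z^4) / x^3)^3) · x^3)^2) / z) · z^4
= ((((((x^2 / z^4) / x^3)^3)^2) · ((x^3)^2)) / z) · z^4    [power of a product]
= (((((x^2 / z^4) / x^3)^6) · ((x^3)^2)) / z) · z^4    [power of a power]
= (((((x^2 / z^4)^6) / ((x^3)^6)) · ((x^3)^2)) / z) · z^4    [power of a quotient]
= ((((((x^2)^6) / ((z^4)^6)) / ((x^3)^6)) · ((x^3)^2)) / z) · z^4    [power of a quotient]
= ((((x^12 / ((z^4)^6)) / ((x^3)^6)) · ((x^3)^2)) / z) · z^4    [power of a power]
= ((((x^12 / z^24) / ((x^3)^6)) · ((x^3)^2)) / z) · z^4    [power of a power]
= ((((x^12 / z^24) / x^18) · ((x^3)^2)) / z) · z^4    [power of a power]
= ((((x^12 / z^24) / x^18) · x^6) / z) · z^4    [power of a power]
= z^(-21)    [quotient of powers; product of powers]

z^(-21)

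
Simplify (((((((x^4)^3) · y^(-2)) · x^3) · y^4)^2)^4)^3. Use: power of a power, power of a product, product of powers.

x^360y^48

(((((((x^4)^3) · y^(-2)) · x^3) · y^4)^2)^4)^3
= ((((((x^4)^3) · y^(-2)) · x^3) · y^4)^2)^12    [power of a power]
= (((((x^4)^3) · y^(-2)) · x^3) · y^4)^24    [power of a power]
= (((((x^4)^3) · y^(-2)) · x^3)^24) · ((y^4)^24)    [power of a product]
= (((((x^4)^3) · y^(-2))^24) · ((x^3)^24)) · ((y^4)^24)    [power of a product]
= (((((x^4)^3)^24) · ((y^(-2))^24)) · ((x^3)^24)) · ((y^4)^24)    [power of a product]
= ((((x^4)^72) · ((y^(-2))^24)) · ((x^3)^24)) · ((y^4)^24)    [power of a power]
= ((x^288 · ((y^(-2))^24)) · ((x^3)^24)) · ((y^4)^24)    [power of a power]
= ((x^288 · y^(-48)) · ((x^3)^24)) · ((y^4)^24)    [power of a power]
= ((x^288 · y^(-48)) · x^72) · ((y^4)^24)    [power of a power]
= ((x^288 · y^(-48)) · x^72) · y^96    [power of a power]
= x^360y^48    [product of powers]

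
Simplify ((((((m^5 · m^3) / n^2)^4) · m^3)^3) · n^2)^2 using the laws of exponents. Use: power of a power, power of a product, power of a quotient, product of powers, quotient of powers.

m^210n^(-44)

((((((m^5 · m^3) / n^2)^4) · m^3)^3) · n^2)^2
= ((((((m^5 · m^3) / n^2)^4) · m^3)^3)^2) · ((n^2)^2)    [power of a product]
= (((((m^5 · m^3) / n^2)^4) · m^3)^6) · ((n^2)^2)    [power of a power]
= (((((m^5 · m^3) / n^2)^4)^6) · ((m^3)^6)) · ((n^2)^2)    [power of a product]
= ((((m^5 · m^3) / n^2)^24) · ((m^3)^6)) · ((n^2)^2)    [power of a power]
= ((((m^5 · m^3)^24) / ((n^2)^24)) · ((m^3)^6)) · ((n^2)^2)    [power of a quotient]
= (((((m^5)^24) · ((m^3)^24)) / ((n^2)^24)) · ((m^3)^6)) · ((n^2)^2)    [power of a product]
= (((m^120 · ((m^3)^24)) / ((n^2)^24)) · ((m^3)^6)) · ((n^2)^2)    [power of a power]
= (((m^120 · m^72) / ((n^2)^24)) · ((m^3)^6)) · ((n^2)^2)    [power of a power]
= ((m^192 / ((n^2)^24)) · ((m^3)^6)) · ((n^2)^2)    [product of powers]
= ((m^192 / n^48) · ((m^3)^6)) · ((n^2)^2)    [power of a power]
= ((m^192 / n^48) · m^18) · ((n^2)^2)    [power of a power]
= ((m^192 / n^48) · m^18) · n^4    [power of a power]
= m^210n^(-44)    [quotient of powers; product of powers]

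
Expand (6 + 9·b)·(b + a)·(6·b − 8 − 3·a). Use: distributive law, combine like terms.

−36·b^2 − 48·b − 54·a·b − 48·a − 18·a^2 + 54·b^3 + 27·a·b^2 − 27·a^2·b

(6 + 9·b)·(b + a)·(6·b − 8 − 3·a)
= (6·b + 6·a + 9·b^2 + 9·a·b)·(6·b − 8 − 3·a)    [distributive law]
= 36·b^2 − 48·b − 18·a·b + 36·a·b − 48·a − 18·a^2 + 54·b^3 − 72·b^2 − 27·a·b^2 + 54·a·b^2 − 72·a·b − 27·a^2·b    [distributive law]
= −36·b^2 − 48·b − 54·a·b − 48·a − 18·a^2 + 54·b^3 + 27·a·b^2 − 27·a^2·b    [combine like terms]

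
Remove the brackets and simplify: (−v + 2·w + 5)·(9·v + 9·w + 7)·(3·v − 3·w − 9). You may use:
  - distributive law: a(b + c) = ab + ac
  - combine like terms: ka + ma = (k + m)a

−27·v³ + 54·v²·w + 195·v² + 27·v·w² − 18·v·w − 237·v − 54·w³ − 339·w² − 636·w − 315

(−v + 2·w + 5)·(9·v + 9·w + 7)·(3·v − 3·w − 9)
= (−9·v² − 9·v·w − 7·v + 18·v·w + 18·w² + 14·w + 45·v + 45·w + 35)·(3·v − 3·w − 9)    [distributive law]
= (−9·v² + 9·v·w + 38·v + 18·w² + 59·w + 35)·(3·v − 3·w − 9)    [combine like terms]
= −27·v³ + 27·v²·w + 81·v² + 27·v²·w − 27·v·w² − 81·v·w + 114·v² − 114·v·w − 342·v + 54·v·w² − 54·w³ − 162·w² + 177·v·w − 177·w² − 531·w + 105·v − 105·w − 315    [distributive law]
= −27·v³ + 54·v²·w + 195·v² + 27·v·w² − 18·v·w − 237·v − 54·w³ − 339·w² − 636·w − 315    [combine like terms]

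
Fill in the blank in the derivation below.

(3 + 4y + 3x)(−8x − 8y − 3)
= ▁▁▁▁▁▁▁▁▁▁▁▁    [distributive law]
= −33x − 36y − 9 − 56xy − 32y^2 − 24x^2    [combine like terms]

Applying distributive law to the line above:

−24x − 24y − 9 − 32xy − 32y^2 − 12y − 24x^2 − 24xy − 9x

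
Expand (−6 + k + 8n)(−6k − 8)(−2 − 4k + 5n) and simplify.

−248k − 100k^2 + 492kn − 96 + 368n + 24k^3 + 162k^2n − 240kn^2 − 320n^2

(−6 + k + 8n)(−6k − 8)(−2 − 4k + 5n)
= (36k + 48 − 6k^2 − 8k − 48kn − 64n)(−2 − 4k + 5n)    [distributive law]
= (28k + 48 − 6k^2 − 48kn − 64n)(−2 − 4k + 5n)    [combine like terms]
= −56k − 112k^2 + 140kn − 96 − 192k + 240n + 12k^2 + 24k^3 − 30k^2n + 96kn + 192k^2n − 240kn^2 + 128n + 256kn − 320n^2    [distributive law]
= −248k − 100k^2 + 492kn − 96 + 368n + 24k^3 + 162k^2n − 240kn^2 − 320n^2    [combine like terms]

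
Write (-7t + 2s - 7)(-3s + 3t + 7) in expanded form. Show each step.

(-7t + 2s - 7)(-3s + 3t + 7)
= 21st - 21t^2 - 49t - 6s^2 + 6st + 14s + 21s - 21t - 49    [distributive law]
= 27st - 21t^2 - 70t - 6s^2 + 35s - 49    [combine like terms]

27st - 21t^2 - 70t - 6s^2 + 35s - 49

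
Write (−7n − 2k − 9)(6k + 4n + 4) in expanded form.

−50kn − 28n^2 − 64n − 12k^2 − 62k − 36

(−7n − 2k − 9)(6k + 4n + 4)
= −42kn − 28n^2 − 28n − 12k^2 − 8kn − 8k − 54k − 36n − 36    [distributive law]
= −50kn − 28n^2 − 64n − 12k^2 − 62k − 36    [combine like terms]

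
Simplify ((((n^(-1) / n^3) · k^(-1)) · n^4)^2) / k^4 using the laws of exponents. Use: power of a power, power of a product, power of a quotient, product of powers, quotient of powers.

k^(-6)

((((n^(-1) / n^3) · k^(-1)) · n^4)^2) / k^4
= ((((n^(-1) / n^3) · k^(-1))^2) · ((n^4)^2)) / k^4    [power of a product]
= ((((n^(-1) / n^3)^2) · ((k^(-1))^2)) · ((n^4)^2)) / k^4    [power of a product]
= (((((n^(-1))^2) / ((n^3)^2)) · ((k^(-1))^2)) · ((n^4)^2)) / k^4    [power of a quotient]
= (((n^(-2) / ((n^3)^2)) · ((k^(-1))^2)) · ((n^4)^2)) / k^4    [power of a power]
= (((n^(-2) / n^6) · ((k^(-1))^2)) · ((n^4)^2)) / k^4    [power of a power]
= ((n^(-8) · ((k^(-1))^2)) · ((n^4)^2)) / k^4    [quotient of powers]
= ((n^(-8) · k^(-2)) · ((n^4)^2)) / k^4    [power of a power]
= ((n^(-8) · k^(-2)) · n^8) / k^4    [power of a power]
= k^(-6)    [quotient of powers; product of powers]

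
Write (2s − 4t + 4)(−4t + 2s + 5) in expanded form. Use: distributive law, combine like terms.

−16st + 4s^2 + 18s + 16t^2 − 36t + 20

(2s − 4t + 4)(−4t + 2s + 5)
= −8st + 4s^2 + 10s + 16t^2 − 8st − 20t − 16t + 8s + 20    [distributive law]
= −16st + 4s^2 + 18s + 16t^2 − 36t + 20    [combine like terms]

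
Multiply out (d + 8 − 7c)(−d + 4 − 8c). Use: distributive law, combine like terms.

(d + 8 − 7c)(−d + 4 − 8c)
= −d² + 4d − 8cd − 8d + 32 − 64c + 7cd − 28c + 56c²    [distributive law]
= −d² − 4d − cd + 32 − 92c + 56c²    [combine like terms]

−d² − 4d − cd + 32 − 92c + 56c²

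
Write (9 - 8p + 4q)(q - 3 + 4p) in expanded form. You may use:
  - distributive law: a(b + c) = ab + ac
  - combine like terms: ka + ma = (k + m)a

-3q - 27 + 60p + 8pq - 32p^2 + 4q^2

(9 - 8p + 4q)(q - 3 + 4p)
= 9q - 27 + 36p - 8pq + 24p - 32p^2 + 4q^2 - 12q + 16pq    [distributive law]
= -3q - 27 + 60p + 8pq - 32p^2 + 4q^2    [combine like terms]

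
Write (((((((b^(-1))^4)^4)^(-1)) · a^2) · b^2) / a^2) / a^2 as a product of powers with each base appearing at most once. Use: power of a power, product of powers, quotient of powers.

(((((((b^(-1))^4)^4)^(-1)) · a^2) · b^2) / a^2) / a^2
= ((((((b^(-1))^4)^(-4)) · a^2) · b^2) / a^2) / a^2    [power of a power]
= (((((b^(-1))^(-16)) · a^2) · b^2) / a^2) / a^2    [power of a power]
= (((b^16 · a^2) · b^2) / a^2) / a^2    [power of a power]
= a^(-2)b^18    [quotient of powers; product of powers]

a^(-2)b^18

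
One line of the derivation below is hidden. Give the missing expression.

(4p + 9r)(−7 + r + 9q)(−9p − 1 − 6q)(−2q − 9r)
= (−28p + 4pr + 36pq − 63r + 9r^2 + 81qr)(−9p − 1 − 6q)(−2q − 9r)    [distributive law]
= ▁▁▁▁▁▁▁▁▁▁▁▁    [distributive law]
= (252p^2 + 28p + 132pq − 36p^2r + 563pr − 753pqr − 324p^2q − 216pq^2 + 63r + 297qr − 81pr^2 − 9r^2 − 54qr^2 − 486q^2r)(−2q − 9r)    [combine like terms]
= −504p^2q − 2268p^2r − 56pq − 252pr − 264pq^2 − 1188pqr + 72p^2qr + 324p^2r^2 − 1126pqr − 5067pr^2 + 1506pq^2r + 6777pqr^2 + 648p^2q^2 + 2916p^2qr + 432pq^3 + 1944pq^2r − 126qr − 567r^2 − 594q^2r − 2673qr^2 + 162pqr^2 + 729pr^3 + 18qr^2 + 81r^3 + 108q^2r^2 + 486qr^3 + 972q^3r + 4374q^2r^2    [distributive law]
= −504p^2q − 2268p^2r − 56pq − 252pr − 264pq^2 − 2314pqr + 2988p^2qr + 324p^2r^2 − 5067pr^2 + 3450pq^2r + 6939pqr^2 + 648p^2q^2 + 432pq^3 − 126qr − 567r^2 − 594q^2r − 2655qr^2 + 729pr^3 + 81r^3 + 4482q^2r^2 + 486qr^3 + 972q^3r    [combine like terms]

By distributive law:

(252p^2 + 28p + 168pq − 36p^2r − 4pr − 24pqr − 324p^2q − 36pq − 216pq^2 + 567pr + 63r + 378qr − 81pr^2 − 9r^2 − 54qr^2 − 729pqr − 81qr − 486q^2r)(−2q − 9r)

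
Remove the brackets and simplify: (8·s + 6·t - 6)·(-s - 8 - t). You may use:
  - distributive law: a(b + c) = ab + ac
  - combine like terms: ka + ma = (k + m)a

-8·s^2 - 58·s - 14·s·t - 42·t - 6·t^2 + 48

(8·s + 6·t - 6)·(-s - 8 - t)
= -8·s^2 - 64·s - 8·s·t - 6·s·t - 48·t - 6·t^2 + 6·s + 48 + 6·t    [distributive law]
= -8·s^2 - 58·s - 14·s·t - 42·t - 6·t^2 + 48    [combine like terms]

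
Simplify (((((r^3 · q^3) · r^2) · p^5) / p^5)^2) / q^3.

q^3r^10

(((((r^3 · q^3) · r^2) · p^5) / p^5)^2) / q^3
= (((((r^3 · q^3) · r^2) · p^5)^2) / ((p^5)^2)) / q^3    [power of a quotient]
= (((((r^3 · q^3) · r^2)^2) · ((p^5)^2)) / ((p^5)^2)) / q^3    [power of a product]
= (((((r^3 · q^3)^2) · ((r^2)^2)) · ((p^5)^2)) / ((p^5)^2)) / q^3    [power of a product]
= ((((((r^3)^2) · ((q^3)^2)) · ((r^2)^2)) · ((p^5)^2)) / ((p^5)^2)) / q^3    [power of a product]
= ((((r^6 · ((q^3)^2)) · ((r^2)^2)) · ((p^5)^2)) / ((p^5)^2)) / q^3    [power of a power]
= ((((r^6 · q^6) · ((r^2)^2)) · ((p^5)^2)) / ((p^5)^2)) / q^3    [power of a power]
= ((((r^6 · q^6) · r^4) · ((p^5)^2)) / ((p^5)^2)) / q^3    [power of a power]
= ((((r^6 · q^6) · r^4) · p^10) / ((p^5)^2)) / q^3    [power of a power]
= ((((r^6 · q^6) · r^4) · p^10) / p^10) / q^3    [power of a power]
= q^3r^10    [quotient of powers; product of powers]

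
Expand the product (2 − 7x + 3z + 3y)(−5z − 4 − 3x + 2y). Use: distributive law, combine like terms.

−22z − 8 + 22x − 8y + 26xz + 21x² − 23xy − 15z² − 9yz + 6y²

(2 − 7x + 3z + 3y)(−5z − 4 − 3x + 2y)
= −10z − 8 − 6x + 4y + 35xz + 28x + 21x² − 14xy − 15z² − 12z − 9xz + 6yz − 15yz − 12y − 9xy + 6y²    [distributive law]
= −22z − 8 + 22x − 8y + 26xz + 21x² − 23xy − 15z² − 9yz + 6y²    [combine like terms]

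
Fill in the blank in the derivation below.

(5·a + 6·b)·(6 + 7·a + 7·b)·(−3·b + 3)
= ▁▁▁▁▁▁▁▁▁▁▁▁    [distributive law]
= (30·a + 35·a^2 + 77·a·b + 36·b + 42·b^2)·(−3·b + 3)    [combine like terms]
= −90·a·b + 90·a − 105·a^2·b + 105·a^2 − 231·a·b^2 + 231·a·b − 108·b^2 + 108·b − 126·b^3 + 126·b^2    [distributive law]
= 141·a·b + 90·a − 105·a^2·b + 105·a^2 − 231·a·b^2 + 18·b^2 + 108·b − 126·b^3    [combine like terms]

By distributive law:

(30·a + 35·a^2 + 35·a·b + 36·b + 42·a·b + 42·b^2)·(−3·b + 3)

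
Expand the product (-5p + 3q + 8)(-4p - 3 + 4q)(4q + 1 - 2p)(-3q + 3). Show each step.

(-5p + 3q + 8)(-4p - 3 + 4q)(4q + 1 - 2p)(-3q + 3)
= (20p² + 15p - 20pq - 12pq - 9q + 12q² - 32p - 24 + 32q)(4q + 1 - 2p)(-3q + 3)    [distributive law]
= (20p² - 17p - 32pq + 23q + 12q² - 24)(4q + 1 - 2p)(-3q + 3)    [combine like terms]
= (80p²q + 20p² - 40p³ - 68pq - 17p + 34p² - 128pq² - 32pq + 64p²q + 92q² + 23q - 46pq + 48q³ + 12q² - 24pq² - 96q - 24 + 48p)(-3q + 3)    [distributive law]
= (144p²q + 54p² - 40p³ - 146pq + 31p - 152pq² + 104q² - 73q + 48q³ - 24)(-3q + 3)    [combine like terms]
= -432p²q² + 432p²q - 162p²q + 162p² + 120p³q - 120p³ + 438pq² - 438pq - 93pq + 93p + 456pq³ - 456pq² - 312q³ + 312q² + 219q² - 219q - 144q⁴ + 144q³ + 72q - 72    [distributive law]
= -432p²q² + 270p²q + 162p² + 120p³q - 120p³ - 18pq² - 531pq + 93p + 456pq³ - 168q³ + 531q² - 147q - 144q⁴ - 72    [combine like terms]

-432p²q² + 270p²q + 162p² + 120p³q - 120p³ - 18pq² - 531pq + 93p + 456pq³ - 168q³ + 531q² - 147q - 144q⁴ - 72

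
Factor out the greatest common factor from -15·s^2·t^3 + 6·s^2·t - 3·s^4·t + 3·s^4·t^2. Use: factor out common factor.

3·s^2·t(-5·t^2 + 2 - s^2 + s^2·t)

-15·s^2·t^3 + 6·s^2·t - 3·s^4·t + 3·s^4·t^2
= 3(-5·s^2·t^3 + 2·s^2·t - s^4·t + s^4·t^2)    [factor out 3]
= 3·s^2·t(-5·t^2 + 2 - s^2 + s^2·t)    [factor out s^2·t]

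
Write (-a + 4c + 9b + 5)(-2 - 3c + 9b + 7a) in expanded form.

(-a + 4c + 9b + 5)(-2 - 3c + 9b + 7a)
= 2a + 3ac - 9ab - 7a^2 - 8c - 12c^2 + 36bc + 28ac - 18b - 27bc + 81b^2 + 63ab - 10 - 15c + 45b + 35a    [distributive law]
= 37a + 31ac + 54ab - 7a^2 - 23c - 12c^2 + 9bc + 27b + 81b^2 - 10    [combine like terms]

37a + 31ac + 54ab - 7a^2 - 23c - 12c^2 + 9bc + 27b + 81b^2 - 10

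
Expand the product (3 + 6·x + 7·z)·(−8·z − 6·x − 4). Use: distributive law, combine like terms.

(3 + 6·x + 7·z)·(−8·z − 6·x − 4)
= −24·z − 18·x − 12 − 48·x·z − 36·x² − 24·x − 56·z² − 42·x·z − 28·z    [distributive law]
= −52·z − 42·x − 12 − 90·x·z − 36·x² − 56·z²    [combine like terms]

−52·z − 42·x − 12 − 90·x·z − 36·x² − 56·z²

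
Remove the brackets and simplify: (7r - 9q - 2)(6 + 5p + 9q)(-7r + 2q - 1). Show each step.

(7r - 9q - 2)(6 + 5p + 9q)(-7r + 2q - 1)
= (42r + 35pr + 63qr - 54q - 45pq - 81q^2 - 12 - 10p - 18q)(-7r + 2q - 1)    [distributive law]
= (42r + 35pr + 63qr - 72q - 45pq - 81q^2 - 12 - 10p)(-7r + 2q - 1)    [combine like terms]
= -294r^2 + 84qr - 42r - 245pr^2 + 70pqr - 35pr - 441qr^2 + 126q^2r - 63qr + 504qr - 144q^2 + 72q + 315pqr - 90pq^2 + 45pq + 567q^2r - 162q^3 + 81q^2 + 84r - 24q + 12 + 70pr - 20pq + 10p    [distributive law]
= -294r^2 + 525qr + 42r - 245pr^2 + 385pqr + 35pr - 441qr^2 + 693q^2r - 63q^2 + 48q - 90pq^2 + 25pq - 162q^3 + 12 + 10p    [combine like terms]

-294r^2 + 525qr + 42r - 245pr^2 + 385pqr + 35pr - 441qr^2 + 693q^2r - 63q^2 + 48q - 90pq^2 + 25pq - 162q^3 + 12 + 10p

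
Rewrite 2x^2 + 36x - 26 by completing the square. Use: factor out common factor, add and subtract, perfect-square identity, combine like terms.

2(x + 9)^2 - 188

2x^2 + 36x - 26
= 2(x^2 + 18x) - 26    [factor out 2 from the x-terms]
= 2(x^2 + 18x + 81 - 81) - 26    [add and subtract 81 inside the bracket]
= 2(x + 9)^2 - 162 - 26    [perfect-square identity]
= 2(x + 9)^2 - 188    [combine constants]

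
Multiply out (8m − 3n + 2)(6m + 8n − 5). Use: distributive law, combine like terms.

48m² + 46mn − 28m − 24n² + 31n − 10

(8m − 3n + 2)(6m + 8n − 5)
= 48m² + 64mn − 40m − 18mn − 24n² + 15n + 12m + 16n − 10    [distributive law]
= 48m² + 46mn − 28m − 24n² + 31n − 10    [combine like terms]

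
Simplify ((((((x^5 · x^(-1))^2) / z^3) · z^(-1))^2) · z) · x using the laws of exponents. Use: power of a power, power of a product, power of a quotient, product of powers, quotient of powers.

((((((x^5 · x^(-1))^2) / z^3) · z^(-1))^2) · z) · x
= ((((((x^5 · x^(-1))^2) / z^3)^2) · ((z^(-1))^2)) · z) · x    [power of a product]
= ((((((x^5 · x^(-1))^2)^2) / ((z^3)^2)) · ((z^(-1))^2)) · z) · x    [power of a quotient]
= (((((x^5 · x^(-1))^4) / ((z^3)^2)) · ((z^(-1))^2)) · z) · x    [power of a power]
= ((((((x^5)^4) · ((x^(-1))^4)) / ((z^3)^2)) · ((z^(-1))^2)) · z) · x    [power of a product]
= ((((x^20 · ((x^(-1))^4)) / ((z^3)^2)) · ((z^(-1))^2)) · z) · x    [power of a power]
= ((((x^20 · x^(-4)) / ((z^3)^2)) · ((z^(-1))^2)) · z) · x    [power of a power]
= (((x^16 / ((z^3)^2)) · ((z^(-1))^2)) · z) · x    [product of powers]
= (((x^16 / z^6) · ((z^(-1))^2)) · z) · x    [power of a power]
= (((x^16 / z^6) · z^(-2)) · z) · x    [power of a power]
= x^17z^(-7)    [quotient of powers; product of powers]

x^17z^(-7)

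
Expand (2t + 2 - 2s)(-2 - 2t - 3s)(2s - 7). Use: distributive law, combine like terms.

(2t + 2 - 2s)(-2 - 2t - 3s)(2s - 7)
= (-4t - 4t² - 6st - 4 - 4t - 6s + 4s + 4st + 6s²)(2s - 7)    [distributive law]
= (-8t - 4t² - 2st - 4 - 2s + 6s²)(2s - 7)    [combine like terms]
= -16st + 56t - 8st² + 28t² - 4s²t + 14st - 8s + 28 - 4s² + 14s + 12s³ - 42s²    [distributive law]
= -2st + 56t - 8st² + 28t² - 4s²t + 6s + 28 - 46s² + 12s³    [combine like terms]

-2st + 56t - 8st² + 28t² - 4s²t + 6s + 28 - 46s² + 12s³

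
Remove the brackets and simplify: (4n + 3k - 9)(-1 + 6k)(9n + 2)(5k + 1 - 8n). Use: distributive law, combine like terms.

(4n + 3k - 9)(-1 + 6k)(9n + 2)(5k + 1 - 8n)
= (-4n + 24kn - 3k + 18k^2 + 9 - 54k)(9n + 2)(5k + 1 - 8n)    [distributive law]
= (-4n + 24kn - 57k + 18k^2 + 9)(9n + 2)(5k + 1 - 8n)    [combine like terms]
= (-36n^2 - 8n + 216kn^2 + 48kn - 513kn - 114k + 162k^2n + 36k^2 + 81n + 18)(5k + 1 - 8n)    [distributive law]
= (-36n^2 + 73n + 216kn^2 - 465kn - 114k + 162k^2n + 36k^2 + 18)(5k + 1 - 8n)    [combine like terms]
= -180kn^2 - 36n^2 + 288n^3 + 365kn + 73n - 584n^2 + 1080k^2n^2 + 216kn^2 - 1728kn^3 - 2325k^2n - 465kn + 3720kn^2 - 570k^2 - 114k + 912kn + 810k^3n + 162k^2n - 1296k^2n^2 + 180k^3 + 36k^2 - 288k^2n + 90k + 18 - 144n    [distributive law]
= 3756kn^2 - 620n^2 + 288n^3 + 812kn - 71n - 216k^2n^2 - 1728kn^3 - 2451k^2n - 534k^2 - 24k + 810k^3n + 180k^3 + 18    [combine like terms]

3756kn^2 - 620n^2 + 288n^3 + 812kn - 71n - 216k^2n^2 - 1728kn^3 - 2451k^2n - 534k^2 - 24k + 810k^3n + 180k^3 + 18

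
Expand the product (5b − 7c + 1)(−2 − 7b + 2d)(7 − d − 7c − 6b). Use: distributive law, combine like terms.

(5b − 7c + 1)(−2 − 7b + 2d)(7 − d − 7c − 6b)
= (−10b − 35b^2 + 10bd + 14c + 49bc − 14cd − 2 − 7b + 2d)(7 − d − 7c − 6b)    [distributive law]
= (−17b − 35b^2 + 10bd + 14c + 49bc − 14cd − 2 + 2d)(7 − d − 7c − 6b)    [combine like terms]
= −119b + 17bd + 119bc + 102b^2 − 245b^2 + 35b^2d + 245b^2c + 210b^3 + 70bd − 10bd^2 − 70bcd − 60b^2d + 98c − 14cd − 98c^2 − 84bc + 343bc − 49bcd − 343bc^2 − 294b^2c − 98cd + 14cd^2 + 98c^2d + 84bcd − 14 + 2d + 14c + 12b + 14d − 2d^2 − 14cd − 12bd    [distributive law]
= −107b + 75bd + 378bc − 143b^2 − 25b^2d − 49b^2c + 210b^3 − 10bd^2 − 35bcd + 112c − 126cd − 98c^2 − 343bc^2 + 14cd^2 + 98c^2d − 14 + 16d − 2d^2    [combine like terms]

−107b + 75bd + 378bc − 143b^2 − 25b^2d − 49b^2c + 210b^3 − 10bd^2 − 35bcd + 112c − 126cd − 98c^2 − 343bc^2 + 14cd^2 + 98c^2d − 14 + 16d − 2d^2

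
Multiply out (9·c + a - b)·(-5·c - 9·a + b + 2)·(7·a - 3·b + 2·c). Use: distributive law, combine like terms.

(9·c + a - b)·(-5·c - 9·a + b + 2)·(7·a - 3·b + 2·c)
= (-45·c^2 - 81·a·c + 9·b·c + 18·c - 5·a·c - 9·a^2 + a·b + 2·a + 5·b·c + 9·a·b - b^2 - 2·b)·(7·a - 3·b + 2·c)    [distributive law]
= (-45·c^2 - 86·a·c + 14·b·c + 18·c - 9·a^2 + 10·a·b + 2·a - b^2 - 2·b)·(7·a - 3·b + 2·c)    [combine like terms]
= -315·a·c^2 + 135·b·c^2 - 90·c^3 - 602·a^2·c + 258·a·b·c - 172·a·c^2 + 98·a·b·c - 42·b^2·c + 28·b·c^2 + 126·a·c - 54·b·c + 36·c^2 - 63·a^3 + 27·a^2·b - 18·a^2·c + 70·a^2·b - 30·a·b^2 + 20·a·b·c + 14·a^2 - 6·a·b + 4·a·c - 7·a·b^2 + 3·b^3 - 2·b^2·c - 14·a·b + 6·b^2 - 4·b·c    [distributive law]
= -487·a·c^2 + 163·b·c^2 - 90·c^3 - 620·a^2·c + 376·a·b·c - 44·b^2·c + 130·a·c - 58·b·c + 36·c^2 - 63·a^3 + 97·a^2·b - 37·a·b^2 + 14·a^2 - 20·a·b + 3·b^3 + 6·b^2    [combine like terms]

-487·a·c^2 + 163·b·c^2 - 90·c^3 - 620·a^2·c + 376·a·b·c - 44·b^2·c + 130·a·c - 58·b·c + 36·c^2 - 63·a^3 + 97·a^2·b - 37·a·b^2 + 14·a^2 - 20·a·b + 3·b^3 + 6·b^2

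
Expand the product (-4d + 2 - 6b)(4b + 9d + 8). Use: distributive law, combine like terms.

(-4d + 2 - 6b)(4b + 9d + 8)
= -16bd - 36d^2 - 32d + 8b + 18d + 16 - 24b^2 - 54bd - 48b    [distributive law]
= -70bd - 36d^2 - 14d - 40b + 16 - 24b^2    [combine like terms]

-70bd - 36d^2 - 14d - 40b + 16 - 24b^2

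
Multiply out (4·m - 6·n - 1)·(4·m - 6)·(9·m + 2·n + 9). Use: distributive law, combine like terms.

(4·m - 6·n - 1)·(4·m - 6)·(9·m + 2·n + 9)
= (16·m^2 - 24·m - 24·m·n + 36·n - 4·m + 6)·(9·m + 2·n + 9)    [distributive law]
= (16·m^2 - 28·m - 24·m·n + 36·n + 6)·(9·m + 2·n + 9)    [combine like terms]
= 144·m^3 + 32·m^2·n + 144·m^2 - 252·m^2 - 56·m·n - 252·m - 216·m^2·n - 48·m·n^2 - 216·m·n + 324·m·n + 72·n^2 + 324·n + 54·m + 12·n + 54    [distributive law]
= 144·m^3 - 184·m^2·n - 108·m^2 + 52·m·n - 198·m - 48·m·n^2 + 72·n^2 + 336·n + 54    [combine like terms]

144·m^3 - 184·m^2·n - 108·m^2 + 52·m·n - 198·m - 48·m·n^2 + 72·n^2 + 336·n + 54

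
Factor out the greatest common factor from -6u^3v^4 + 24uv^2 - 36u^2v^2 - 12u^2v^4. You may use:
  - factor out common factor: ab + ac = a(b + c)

6uv^2(-u^2v^2 + 4 - 6u - 2uv^2)

-6u^3v^4 + 24uv^2 - 36u^2v^2 - 12u^2v^4
= 6(-u^3v^4 + 4uv^2 - 6u^2v^2 - 2u^2v^4)    [factor out 6]
= 6uv^2(-u^2v^2 + 4 - 6u - 2uv^2)    [factor out uv^2]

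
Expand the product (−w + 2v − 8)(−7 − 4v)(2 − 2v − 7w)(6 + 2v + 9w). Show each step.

(−w + 2v − 8)(−7 − 4v)(2 − 2v − 7w)(6 + 2v + 9w)
= (7w + 4vw − 14v − 8v^2 + 56 + 32v)(2 − 2v − 7w)(6 + 2v + 9w)    [distributive law]
= (7w + 4vw + 18v − 8v^2 + 56)(2 − 2v − 7w)(6 + 2v + 9w)    [combine like terms]
= (14w − 14vw − 49w^2 + 8vw − 8v^2w − 28vw^2 + 36v − 36v^2 − 126vw − 16v^2 + 16v^3 + 56v^2w + 112 − 112v − 392w)(6 + 2v + 9w)    [distributive law]
= (−378w − 132vw − 49w^2 + 48v^2w − 28vw^2 − 76v − 52v^2 + 16v^3 + 112)(6 + 2v + 9w)    [combine like terms]
= −2268w − 756vw − 3402w^2 − 792vw − 264v^2w − 1188vw^2 − 294w^2 − 98vw^2 − 441w^3 + 288v^2w + 96v^3w + 432v^2w^2 − 168vw^2 − 56v^2w^2 − 252vw^3 − 456v − 152v^2 − 684vw − 312v^2 − 104v^3 − 468v^2w + 96v^3 + 32v^4 + 144v^3w + 672 + 224v + 1008w    [distributive law]
= −1260w − 2232vw − 3696w^2 − 444v^2w − 1454vw^2 − 441w^3 + 240v^3w + 376v^2w^2 − 252vw^3 − 232v − 464v^2 − 8v^3 + 32v^4 + 672    [combine like terms]

−1260w − 2232vw − 3696w^2 − 444v^2w − 1454vw^2 − 441w^3 + 240v^3w + 376v^2w^2 − 252vw^3 − 232v − 464v^2 − 8v^3 + 32v^4 + 672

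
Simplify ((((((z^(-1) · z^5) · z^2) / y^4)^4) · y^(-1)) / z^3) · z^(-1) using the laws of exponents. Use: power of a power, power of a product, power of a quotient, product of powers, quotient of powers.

((((((z^(-1) · z^5) · z^2) / y^4)^4) · y^(-1)) / z^3) · z^(-1)
= ((((((z^(-1) · z^5) · z^2)^4) / ((y^4)^4)) · y^(-1)) / z^3) · z^(-1)    [power of a quotient]
= ((((((z^(-1) · z^5)^4) · ((z^2)^4)) / ((y^4)^4)) · y^(-1)) / z^3) · z^(-1)    [power of a product]
= (((((((z^(-1))^4) · ((z^5)^4)) · ((z^2)^4)) / ((y^4)^4)) · y^(-1)) / z^3) · z^(-1)    [power of a product]
= (((((z^(-4) · ((z^5)^4)) · ((z^2)^4)) / ((y^4)^4)) · y^(-1)) / z^3) · z^(-1)    [power of a power]
= (((((z^(-4) · z^20) · ((z^2)^4)) / ((y^4)^4)) · y^(-1)) / z^3) · z^(-1)    [power of a power]
= ((((z^16 · ((z^2)^4)) / ((y^4)^4)) · y^(-1)) / z^3) · z^(-1)    [product of powers]
= ((((z^16 · z^8) / ((y^4)^4)) · y^(-1)) / z^3) · z^(-1)    [power of a power]
= (((z^24 / ((y^4)^4)) · y^(-1)) / z^3) · z^(-1)    [product of powers]
= (((z^24 / y^16) · y^(-1)) / z^3) · z^(-1)    [power of a power]
= y^(-17)z^20    [quotient of powers; product of powers]

y^(-17)z^20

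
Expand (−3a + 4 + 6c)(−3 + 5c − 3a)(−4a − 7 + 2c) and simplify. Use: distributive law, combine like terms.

−51a² + 69a + 217ac + 150a²c − 186ac² − 36a³ + 84 − 38c − 206c² + 60c³

(−3a + 4 + 6c)(−3 + 5c − 3a)(−4a − 7 + 2c)
= (9a − 15ac + 9a² − 12 + 20c − 12a − 18c + 30c² − 18ac)(−4a − 7 + 2c)    [distributive law]
= (−3a − 33ac + 9a² − 12 + 2c + 30c²)(−4a − 7 + 2c)    [combine like terms]
= 12a² + 21a − 6ac + 132a²c + 231ac − 66ac² − 36a³ − 63a² + 18a²c + 48a + 84 − 24c − 8ac − 14c + 4c² − 120ac² − 210c² + 60c³    [distributive law]
= −51a² + 69a + 217ac + 150a²c − 186ac² − 36a³ + 84 − 38c − 206c² + 60c³    [combine like terms]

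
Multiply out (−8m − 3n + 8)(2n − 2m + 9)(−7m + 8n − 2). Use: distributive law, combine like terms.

198m^2n − 38mn^2 − 607mn − 112m^3 + 584m^2 − 328m − 48n^3 − 76n^2 + 598n − 144

(−8m − 3n + 8)(2n − 2m + 9)(−7m + 8n − 2)
= (−16mn + 16m^2 − 72m − 6n^2 + 6mn − 27n + 16n − 16m + 72)(−7m + 8n − 2)    [distributive law]
= (−10mn + 16m^2 − 88m − 6n^2 − 11n + 72)(−7m + 8n − 2)    [combine like terms]
= 70m^2n − 80mn^2 + 20mn − 112m^3 + 128m^2n − 32m^2 + 616m^2 − 704mn + 176m + 42mn^2 − 48n^3 + 12n^2 + 77mn − 88n^2 + 22n − 504m + 576n − 144    [distributive law]
= 198m^2n − 38mn^2 − 607mn − 112m^3 + 584m^2 − 328m − 48n^3 − 76n^2 + 598n − 144    [combine like terms]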